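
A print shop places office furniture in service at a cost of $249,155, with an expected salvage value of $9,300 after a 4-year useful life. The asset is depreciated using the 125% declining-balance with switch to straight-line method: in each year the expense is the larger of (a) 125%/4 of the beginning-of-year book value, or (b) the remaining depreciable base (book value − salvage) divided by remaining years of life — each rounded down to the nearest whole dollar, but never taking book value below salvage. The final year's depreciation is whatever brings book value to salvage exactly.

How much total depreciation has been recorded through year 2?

$131,858

Depreciable base = $249,155 − $9,300 = $239,855.
Year 1: DB = ⌊$249,155 × 125%/4⌋ = $77,860; SL = ⌊$239,855/4⌋ = $59,963 → take DB $77,860. Book value $171,295.
Year 2: DB = ⌊$171,295 × 125%/4⌋ = $53,529; SL = ⌊$161,995/3⌋ = $53,998 → take SL $53,998. Book value $117,297.
Accumulated through year 2 = $249,155 − $117,297 = $131,858.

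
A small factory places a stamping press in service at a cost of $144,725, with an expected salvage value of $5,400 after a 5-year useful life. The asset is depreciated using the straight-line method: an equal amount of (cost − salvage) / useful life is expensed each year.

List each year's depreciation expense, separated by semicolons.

$27,865; $27,865; $27,865; $27,865; $27,865

Depreciable base = $144,725 − $5,400 = $139,325.
Annual expense = $139,325 / 5 = $27,865.
End of year 1: book value $116,860.
End of year 2: book value $88,995.
End of year 3: book value $61,130.
End of year 4: book value $33,265.
End of year 5: book value $5,400.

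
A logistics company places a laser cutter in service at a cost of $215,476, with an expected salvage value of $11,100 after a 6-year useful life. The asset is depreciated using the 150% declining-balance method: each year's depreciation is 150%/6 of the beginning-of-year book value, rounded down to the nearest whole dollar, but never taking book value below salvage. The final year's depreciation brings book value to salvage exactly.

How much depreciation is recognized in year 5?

$17,044

Depreciable base = $215,476 − $11,100 = $204,376.
Year 1: ⌊$215,476 × 150%/6⌋ = $53,869. Book value $161,607.
Year 2: ⌊$161,607 × 150%/6⌋ = $40,401. Book value $121,206.
Year 3: ⌊$121,206 × 150%/6⌋ = $30,301. Book value $90,905.
Year 4: ⌊$90,905 × 150%/6⌋ = $22,726. Book value $68,179.
Year 5: ⌊$68,179 × 150%/6⌋ = $17,044. Book value $51,135.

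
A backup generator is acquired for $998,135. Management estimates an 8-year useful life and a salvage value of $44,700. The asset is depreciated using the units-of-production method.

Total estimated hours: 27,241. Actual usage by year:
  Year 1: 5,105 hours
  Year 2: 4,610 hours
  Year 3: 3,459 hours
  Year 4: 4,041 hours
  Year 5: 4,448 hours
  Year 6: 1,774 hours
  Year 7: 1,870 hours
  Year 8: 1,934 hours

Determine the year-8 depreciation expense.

$67,690

Depreciable base = $998,135 − $44,700 = $953,435.
Rate = $953,435 / 27,241 hours = $35 per hour.
Year 1: 5,105 × $35 = $178,675. Book value $819,460.
Year 2: 4,610 × $35 = $161,350. Book value $658,110.
Year 3: 3,459 × $35 = $121,065. Book value $537,045.
Year 4: 4,041 × $35 = $141,435. Book value $395,610.
Year 5: 4,448 × $35 = $155,680. Book value $239,930.
Year 6: 1,774 × $35 = $62,090. Book value $177,840.
Year 7: 1,870 × $35 = $65,450. Book value $112,390.
Year 8: 1,934 × $35 = $67,690. Book value $44,700.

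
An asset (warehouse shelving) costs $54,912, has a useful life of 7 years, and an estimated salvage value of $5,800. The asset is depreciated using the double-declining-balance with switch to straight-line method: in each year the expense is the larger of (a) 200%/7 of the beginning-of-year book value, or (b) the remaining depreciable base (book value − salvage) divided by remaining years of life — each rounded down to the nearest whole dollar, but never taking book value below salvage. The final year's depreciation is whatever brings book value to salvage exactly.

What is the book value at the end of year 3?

$20,013

Depreciable base = $54,912 − $5,800 = $49,112.
Year 1: DB = ⌊$54,912 × 200%/7⌋ = $15,689; SL = ⌊$49,112/7⌋ = $7,016 → take DB $15,689. Book value $39,223.
Year 2: DB = ⌊$39,223 × 200%/7⌋ = $11,206; SL = ⌊$33,423/6⌋ = $5,570 → take DB $11,206. Book value $28,017.
Year 3: DB = ⌊$28,017 × 200%/7⌋ = $8,004; SL = ⌊$22,217/5⌋ = $4,443 → take DB $8,004. Book value $20,013.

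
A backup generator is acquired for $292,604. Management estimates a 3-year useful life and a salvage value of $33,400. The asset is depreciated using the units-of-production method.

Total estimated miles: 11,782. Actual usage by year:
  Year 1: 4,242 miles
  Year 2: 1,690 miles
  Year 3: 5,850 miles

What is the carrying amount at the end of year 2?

$162,100

Depreciable base = $292,604 − $33,400 = $259,204.
Rate = $259,204 / 11,782 miles = $22 per mile.
Year 1: 4,242 × $22 = $93,324. Book value $199,280.
Year 2: 1,690 × $22 = $37,180. Book value $162,100.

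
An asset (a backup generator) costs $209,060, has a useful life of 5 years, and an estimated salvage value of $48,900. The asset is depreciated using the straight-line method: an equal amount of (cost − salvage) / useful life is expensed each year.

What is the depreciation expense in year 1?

Depreciable base = $209,060 − $48,900 = $160,160.
Annual expense = $160,160 / 5 = $32,032.

$32,032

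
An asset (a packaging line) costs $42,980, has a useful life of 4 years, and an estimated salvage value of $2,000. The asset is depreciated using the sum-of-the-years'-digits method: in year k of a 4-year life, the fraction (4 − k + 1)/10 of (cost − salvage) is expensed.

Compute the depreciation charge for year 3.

$8,196

Depreciable base = $42,980 − $2,000 = $40,980.
Sum of the years' digits = 4+3+2+1 = 10.
Year 1: $40,980 × 4/10 = $16,392. Book value $26,588.
Year 2: $40,980 × 3/10 = $12,294. Book value $14,294.
Year 3: $40,980 × 2/10 = $8,196. Book value $6,098.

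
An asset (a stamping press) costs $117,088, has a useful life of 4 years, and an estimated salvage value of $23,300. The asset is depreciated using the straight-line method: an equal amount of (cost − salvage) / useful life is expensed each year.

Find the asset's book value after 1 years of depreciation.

Depreciable base = $117,088 − $23,300 = $93,788.
Annual expense = $93,788 / 4 = $23,447.
End of year 1: book value $93,641.

$93,641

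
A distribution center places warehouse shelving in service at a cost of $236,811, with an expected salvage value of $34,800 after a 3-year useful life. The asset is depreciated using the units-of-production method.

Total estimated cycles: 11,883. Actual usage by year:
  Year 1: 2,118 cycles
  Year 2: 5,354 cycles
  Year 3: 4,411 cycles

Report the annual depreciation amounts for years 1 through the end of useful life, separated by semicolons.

$36,006; $91,018; $74,987

Depreciable base = $236,811 − $34,800 = $202,011.
Rate = $202,011 / 11,883 cycles = $17 per cycle.
Year 1: 2,118 × $17 = $36,006. Book value $200,805.
Year 2: 5,354 × $17 = $91,018. Book value $109,787.
Year 3: 4,411 × $17 = $74,987. Book value $34,800.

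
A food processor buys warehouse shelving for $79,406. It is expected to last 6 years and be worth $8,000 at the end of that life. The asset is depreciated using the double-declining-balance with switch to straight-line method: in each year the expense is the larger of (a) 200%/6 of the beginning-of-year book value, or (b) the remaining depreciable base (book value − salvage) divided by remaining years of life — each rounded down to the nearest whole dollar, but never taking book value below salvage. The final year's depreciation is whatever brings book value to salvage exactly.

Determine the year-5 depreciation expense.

Depreciable base = $79,406 − $8,000 = $71,406.
Year 1: DB = ⌊$79,406 × 200%/6⌋ = $26,468; SL = ⌊$71,406/6⌋ = $11,901 → take DB $26,468. Book value $52,938.
Year 2: DB = ⌊$52,938 × 200%/6⌋ = $17,646; SL = ⌊$44,938/5⌋ = $8,987 → take DB $17,646. Book value $35,292.
Year 3: DB = ⌊$35,292 × 200%/6⌋ = $11,764; SL = ⌊$27,292/4⌋ = $6,823 → take DB $11,764. Book value $23,528.
Year 4: DB = ⌊$23,528 × 200%/6⌋ = $7,842; SL = ⌊$15,528/3⌋ = $5,176 → take DB $7,842. Book value $15,686.
Year 5: DB = ⌊$15,686 × 200%/6⌋ = $5,228; SL = ⌊$7,686/2⌋ = $3,843 → take DB $5,228. Book value $10,458.

$5,228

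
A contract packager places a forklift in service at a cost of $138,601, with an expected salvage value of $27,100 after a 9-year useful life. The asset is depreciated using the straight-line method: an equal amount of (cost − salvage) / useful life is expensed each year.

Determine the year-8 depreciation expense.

$12,389

Depreciable base = $138,601 − $27,100 = $111,501.
Annual expense = $111,501 / 9 = $12,389.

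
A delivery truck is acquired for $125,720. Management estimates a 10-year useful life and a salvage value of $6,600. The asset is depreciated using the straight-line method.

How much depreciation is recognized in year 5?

$11,912

Depreciable base = $125,720 − $6,600 = $119,120.
Annual expense = $119,120 / 10 = $11,912.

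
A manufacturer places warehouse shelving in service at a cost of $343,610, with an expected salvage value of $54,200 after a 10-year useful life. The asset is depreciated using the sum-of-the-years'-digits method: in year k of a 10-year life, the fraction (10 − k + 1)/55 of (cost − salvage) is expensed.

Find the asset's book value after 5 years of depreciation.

Depreciable base = $343,610 − $54,200 = $289,410.
Sum of the years' digits = 10+9+8+7+6+5+4+3+2+1 = 55.
Year 1: $289,410 × 10/55 = $52,620. Book value $290,990.
Year 2: $289,410 × 9/55 = $47,358. Book value $243,632.
Year 3: $289,410 × 8/55 = $42,096. Book value $201,536.
Year 4: $289,410 × 7/55 = $36,834. Book value $164,702.
Year 5: $289,410 × 6/55 = $31,572. Book value $133,130.

$133,130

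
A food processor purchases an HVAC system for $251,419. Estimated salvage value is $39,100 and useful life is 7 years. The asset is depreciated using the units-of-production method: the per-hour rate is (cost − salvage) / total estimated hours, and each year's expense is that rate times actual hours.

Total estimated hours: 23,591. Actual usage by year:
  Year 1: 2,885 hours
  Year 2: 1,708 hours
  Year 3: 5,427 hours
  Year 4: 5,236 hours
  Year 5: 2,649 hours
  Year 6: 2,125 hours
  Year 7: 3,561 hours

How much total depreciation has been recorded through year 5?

$161,145

Depreciable base = $251,419 − $39,100 = $212,319.
Rate = $212,319 / 23,591 hours = $9 per hour.
Year 1: 2,885 × $9 = $25,965. Book value $225,454.
Year 2: 1,708 × $9 = $15,372. Book value $210,082.
Year 3: 5,427 × $9 = $48,843. Book value $161,239.
Year 4: 5,236 × $9 = $47,124. Book value $114,115.
Year 5: 2,649 × $9 = $23,841. Book value $90,274.
Accumulated through year 5 = $251,419 − $90,274 = $161,145.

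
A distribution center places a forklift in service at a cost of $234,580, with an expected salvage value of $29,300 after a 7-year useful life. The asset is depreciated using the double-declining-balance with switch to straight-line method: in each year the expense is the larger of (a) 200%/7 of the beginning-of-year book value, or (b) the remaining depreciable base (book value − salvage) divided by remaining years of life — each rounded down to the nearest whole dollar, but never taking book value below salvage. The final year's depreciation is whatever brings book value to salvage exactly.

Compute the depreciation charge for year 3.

$34,195

Depreciable base = $234,580 − $29,300 = $205,280.
Year 1: DB = ⌊$234,580 × 200%/7⌋ = $67,022; SL = ⌊$205,280/7⌋ = $29,325 → take DB $67,022. Book value $167,558.
Year 2: DB = ⌊$167,558 × 200%/7⌋ = $47,873; SL = ⌊$138,258/6⌋ = $23,043 → take DB $47,873. Book value $119,685.
Year 3: DB = ⌊$119,685 × 200%/7⌋ = $34,195; SL = ⌊$90,385/5⌋ = $18,077 → take DB $34,195. Book value $85,490.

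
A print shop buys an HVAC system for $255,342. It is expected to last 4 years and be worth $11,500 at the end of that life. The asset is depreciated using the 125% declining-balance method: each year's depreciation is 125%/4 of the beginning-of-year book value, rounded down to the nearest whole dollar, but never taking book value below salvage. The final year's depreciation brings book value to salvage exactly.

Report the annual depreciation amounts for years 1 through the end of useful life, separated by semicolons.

$79,794; $54,858; $37,715; $71,475

Depreciable base = $255,342 − $11,500 = $243,842.
Year 1: ⌊$255,342 × 125%/4⌋ = $79,794. Book value $175,548.
Year 2: ⌊$175,548 × 125%/4⌋ = $54,858. Book value $120,690.
Year 3: ⌊$120,690 × 125%/4⌋ = $37,715. Book value $82,975.
Year 4 (final): $82,975 − $11,500 = $71,475. Book value $11,500.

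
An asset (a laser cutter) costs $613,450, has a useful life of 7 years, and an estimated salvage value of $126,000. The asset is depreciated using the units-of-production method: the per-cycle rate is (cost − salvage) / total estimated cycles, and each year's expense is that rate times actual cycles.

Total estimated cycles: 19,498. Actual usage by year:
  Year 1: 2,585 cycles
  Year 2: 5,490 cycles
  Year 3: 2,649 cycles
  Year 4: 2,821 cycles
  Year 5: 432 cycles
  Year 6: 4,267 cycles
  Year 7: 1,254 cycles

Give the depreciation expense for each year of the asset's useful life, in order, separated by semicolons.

$64,625; $137,250; $66,225; $70,525; $10,800; $106,675; $31,350

Depreciable base = $613,450 − $126,000 = $487,450.
Rate = $487,450 / 19,498 cycles = $25 per cycle.
Year 1: 2,585 × $25 = $64,625. Book value $548,825.
Year 2: 5,490 × $25 = $137,250. Book value $411,575.
Year 3: 2,649 × $25 = $66,225. Book value $345,350.
Year 4: 2,821 × $25 = $70,525. Book value $274,825.
Year 5: 432 × $25 = $10,800. Book value $264,025.
Year 6: 4,267 × $25 = $106,675. Book value $157,350.
Year 7: 1,254 × $25 = $31,350. Book value $126,000.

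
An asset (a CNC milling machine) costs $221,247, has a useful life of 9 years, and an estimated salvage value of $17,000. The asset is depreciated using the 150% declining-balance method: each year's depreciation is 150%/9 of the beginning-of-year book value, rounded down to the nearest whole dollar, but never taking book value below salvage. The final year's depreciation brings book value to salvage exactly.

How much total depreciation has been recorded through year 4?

$114,548

Depreciable base = $221,247 − $17,000 = $204,247.
Year 1: ⌊$221,247 × 150%/9⌋ = $36,874. Book value $184,373.
Year 2: ⌊$184,373 × 150%/9⌋ = $30,728. Book value $153,645.
Year 3: ⌊$153,645 × 150%/9⌋ = $25,607. Book value $128,038.
Year 4: ⌊$128,038 × 150%/9⌋ = $21,339. Book value $106,699.
Accumulated through year 4 = $221,247 − $106,699 = $114,548.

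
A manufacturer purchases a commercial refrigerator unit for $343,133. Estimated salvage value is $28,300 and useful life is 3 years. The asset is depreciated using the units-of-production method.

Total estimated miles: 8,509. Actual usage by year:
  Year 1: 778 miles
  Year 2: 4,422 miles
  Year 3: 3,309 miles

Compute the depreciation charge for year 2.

Depreciable base = $343,133 − $28,300 = $314,833.
Rate = $314,833 / 8,509 miles = $37 per mile.
Year 1: 778 × $37 = $28,786. Book value $314,347.
Year 2: 4,422 × $37 = $163,614. Book value $150,733.

$163,614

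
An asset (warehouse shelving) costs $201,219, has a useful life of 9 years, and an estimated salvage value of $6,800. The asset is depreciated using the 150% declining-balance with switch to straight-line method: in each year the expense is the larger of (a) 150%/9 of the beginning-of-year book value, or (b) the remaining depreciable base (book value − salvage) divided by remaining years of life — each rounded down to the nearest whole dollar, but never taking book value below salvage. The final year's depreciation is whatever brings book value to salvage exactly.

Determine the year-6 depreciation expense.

$18,048

Depreciable base = $201,219 − $6,800 = $194,419.
Year 1: DB = ⌊$201,219 × 150%/9⌋ = $33,536; SL = ⌊$194,419/9⌋ = $21,602 → take DB $33,536. Book value $167,683.
Year 2: DB = ⌊$167,683 × 150%/9⌋ = $27,947; SL = ⌊$160,883/8⌋ = $20,110 → take DB $27,947. Book value $139,736.
Year 3: DB = ⌊$139,736 × 150%/9⌋ = $23,289; SL = ⌊$132,936/7⌋ = $18,990 → take DB $23,289. Book value $116,447.
Year 4: DB = ⌊$116,447 × 150%/9⌋ = $19,407; SL = ⌊$109,647/6⌋ = $18,274 → take DB $19,407. Book value $97,040.
Year 5: DB = ⌊$97,040 × 150%/9⌋ = $16,173; SL = ⌊$90,240/5⌋ = $18,048 → take SL $18,048. Book value $78,992.
Year 6: DB = ⌊$78,992 × 150%/9⌋ = $13,165; SL = ⌊$72,192/4⌋ = $18,048 → take SL $18,048. Book value $60,944.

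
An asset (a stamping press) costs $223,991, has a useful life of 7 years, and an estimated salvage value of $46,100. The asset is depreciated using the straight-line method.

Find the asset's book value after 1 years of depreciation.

Depreciable base = $223,991 − $46,100 = $177,891.
Annual expense = $177,891 / 7 = $25,413.
End of year 1: book value $198,578.

$198,578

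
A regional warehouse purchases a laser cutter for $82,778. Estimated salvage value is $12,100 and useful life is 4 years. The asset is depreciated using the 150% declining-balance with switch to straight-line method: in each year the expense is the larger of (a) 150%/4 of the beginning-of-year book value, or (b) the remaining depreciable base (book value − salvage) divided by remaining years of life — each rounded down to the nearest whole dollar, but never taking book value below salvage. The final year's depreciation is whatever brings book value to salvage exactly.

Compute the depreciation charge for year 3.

$12,126

Depreciable base = $82,778 − $12,100 = $70,678.
Year 1: DB = ⌊$82,778 × 150%/4⌋ = $31,041; SL = ⌊$70,678/4⌋ = $17,669 → take DB $31,041. Book value $51,737.
Year 2: DB = ⌊$51,737 × 150%/4⌋ = $19,401; SL = ⌊$39,637/3⌋ = $13,212 → take DB $19,401. Book value $32,336.
Year 3: DB = ⌊$32,336 × 150%/4⌋ = $12,126; SL = ⌊$20,236/2⌋ = $10,118 → take DB $12,126. Book value $20,210.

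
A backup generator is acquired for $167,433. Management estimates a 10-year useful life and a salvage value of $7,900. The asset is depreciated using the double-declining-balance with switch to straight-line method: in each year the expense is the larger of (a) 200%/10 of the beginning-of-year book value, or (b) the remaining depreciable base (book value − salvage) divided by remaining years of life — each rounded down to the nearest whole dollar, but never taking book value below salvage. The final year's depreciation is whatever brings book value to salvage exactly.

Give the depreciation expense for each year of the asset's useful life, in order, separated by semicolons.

Depreciable base = $167,433 − $7,900 = $159,533.
Year 1: DB = ⌊$167,433 × 200%/10⌋ = $33,486; SL = ⌊$159,533/10⌋ = $15,953 → take DB $33,486. Book value $133,947.
Year 2: DB = ⌊$133,947 × 200%/10⌋ = $26,789; SL = ⌊$126,047/9⌋ = $14,005 → take DB $26,789. Book value $107,158.
Year 3: DB = ⌊$107,158 × 200%/10⌋ = $21,431; SL = ⌊$99,258/8⌋ = $12,407 → take DB $21,431. Book value $85,727.
Year 4: DB = ⌊$85,727 × 200%/10⌋ = $17,145; SL = ⌊$77,827/7⌋ = $11,118 → take DB $17,145. Book value $68,582.
Year 5: DB = ⌊$68,582 × 200%/10⌋ = $13,716; SL = ⌊$60,682/6⌋ = $10,113 → take DB $13,716. Book value $54,866.
Year 6: DB = ⌊$54,866 × 200%/10⌋ = $10,973; SL = ⌊$46,966/5⌋ = $9,393 → take DB $10,973. Book value $43,893.
Year 7: DB = ⌊$43,893 × 200%/10⌋ = $8,778; SL = ⌊$35,993/4⌋ = $8,998 → take SL $8,998. Book value $34,895.
Year 8: DB = ⌊$34,895 × 200%/10⌋ = $6,979; SL = ⌊$26,995/3⌋ = $8,998 → take SL $8,998. Book value $25,897.
Year 9: DB = ⌊$25,897 × 200%/10⌋ = $5,179; SL = ⌊$17,997/2⌋ = $8,998 → take SL $8,998. Book value $16,899.
Year 10 (final): $16,899 − $7,900 = $8,999. Book value $7,900.

$33,486; $26,789; $21,431; $17,145; $13,716; $10,973; $8,998; $8,998; $8,998; $8,999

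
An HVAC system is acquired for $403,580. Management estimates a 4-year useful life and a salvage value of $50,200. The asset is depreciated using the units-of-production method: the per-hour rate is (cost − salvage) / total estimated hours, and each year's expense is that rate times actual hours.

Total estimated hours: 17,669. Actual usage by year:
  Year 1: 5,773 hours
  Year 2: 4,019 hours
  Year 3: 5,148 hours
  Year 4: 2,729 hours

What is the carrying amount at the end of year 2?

Depreciable base = $403,580 − $50,200 = $353,380.
Rate = $353,380 / 17,669 hours = $20 per hour.
Year 1: 5,773 × $20 = $115,460. Book value $288,120.
Year 2: 4,019 × $20 = $80,380. Book value $207,740.

$207,740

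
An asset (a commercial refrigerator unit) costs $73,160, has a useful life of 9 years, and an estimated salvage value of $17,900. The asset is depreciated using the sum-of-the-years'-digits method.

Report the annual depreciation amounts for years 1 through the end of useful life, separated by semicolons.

Depreciable base = $73,160 − $17,900 = $55,260.
Sum of the years' digits = 9+8+7+6+5+4+3+2+1 = 45.
Year 1: $55,260 × 9/45 = $11,052. Book value $62,108.
Year 2: $55,260 × 8/45 = $9,824. Book value $52,284.
Year 3: $55,260 × 7/45 = $8,596. Book value $43,688.
Year 4: $55,260 × 6/45 = $7,368. Book value $36,320.
Year 5: $55,260 × 5/45 = $6,140. Book value $30,180.
Year 6: $55,260 × 4/45 = $4,912. Book value $25,268.
Year 7: $55,260 × 3/45 = $3,684. Book value $21,584.
Year 8: $55,260 × 2/45 = $2,456. Book value $19,128.
Year 9: $55,260 × 1/45 = $1,228. Book value $17,900.

$11,052; $9,824; $8,596; $7,368; $6,140; $4,912; $3,684; $2,456; $1,228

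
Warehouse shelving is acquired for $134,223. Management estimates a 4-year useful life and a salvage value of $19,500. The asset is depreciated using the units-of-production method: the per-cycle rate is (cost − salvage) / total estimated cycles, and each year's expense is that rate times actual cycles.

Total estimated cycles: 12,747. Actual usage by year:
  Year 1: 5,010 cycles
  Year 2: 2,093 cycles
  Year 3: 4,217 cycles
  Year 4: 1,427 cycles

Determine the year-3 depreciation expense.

Depreciable base = $134,223 − $19,500 = $114,723.
Rate = $114,723 / 12,747 cycles = $9 per cycle.
Year 1: 5,010 × $9 = $45,090. Book value $89,133.
Year 2: 2,093 × $9 = $18,837. Book value $70,296.
Year 3: 4,217 × $9 = $37,953. Book value $32,343.

$37,953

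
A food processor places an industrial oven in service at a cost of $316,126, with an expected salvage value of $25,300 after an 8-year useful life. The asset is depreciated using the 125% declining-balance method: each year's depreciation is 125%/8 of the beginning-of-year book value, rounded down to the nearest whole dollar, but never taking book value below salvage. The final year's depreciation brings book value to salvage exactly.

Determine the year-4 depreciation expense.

Depreciable base = $316,126 − $25,300 = $290,826.
Year 1: ⌊$316,126 × 125%/8⌋ = $49,394. Book value $266,732.
Year 2: ⌊$266,732 × 125%/8⌋ = $41,676. Book value $225,056.
Year 3: ⌊$225,056 × 125%/8⌋ = $35,165. Book value $189,891.
Year 4: ⌊$189,891 × 125%/8⌋ = $29,670. Book value $160,221.

$29,670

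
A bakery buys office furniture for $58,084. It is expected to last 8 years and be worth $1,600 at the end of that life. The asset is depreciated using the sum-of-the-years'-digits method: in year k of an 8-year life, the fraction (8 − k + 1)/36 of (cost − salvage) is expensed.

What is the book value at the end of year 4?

Depreciable base = $58,084 − $1,600 = $56,484.
Sum of the years' digits = 8+7+6+5+4+3+2+1 = 36.
Year 1: $56,484 × 8/36 = $12,552. Book value $45,532.
Year 2: $56,484 × 7/36 = $10,983. Book value $34,549.
Year 3: $56,484 × 6/36 = $9,414. Book value $25,135.
Year 4: $56,484 × 5/36 = $7,845. Book value $17,290.

$17,290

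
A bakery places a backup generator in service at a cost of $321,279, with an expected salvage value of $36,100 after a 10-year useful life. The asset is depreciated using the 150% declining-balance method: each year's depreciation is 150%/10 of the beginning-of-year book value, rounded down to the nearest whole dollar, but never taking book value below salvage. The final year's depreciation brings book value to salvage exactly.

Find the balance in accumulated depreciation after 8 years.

Depreciable base = $321,279 − $36,100 = $285,179.
Year 1: ⌊$321,279 × 150%/10⌋ = $48,191. Book value $273,088.
Year 2: ⌊$273,088 × 150%/10⌋ = $40,963. Book value $232,125.
Year 3: ⌊$232,125 × 150%/10⌋ = $34,818. Book value $197,307.
Year 4: ⌊$197,307 × 150%/10⌋ = $29,596. Book value $167,711.
Year 5: ⌊$167,711 × 150%/10⌋ = $25,156. Book value $142,555.
Year 6: ⌊$142,555 × 150%/10⌋ = $21,383. Book value $121,172.
Year 7: ⌊$121,172 × 150%/10⌋ = $18,175. Book value $102,997.
Year 8: ⌊$102,997 × 150%/10⌋ = $15,449. Book value $87,548.
Accumulated through year 8 = $321,279 − $87,548 = $233,731.

$233,731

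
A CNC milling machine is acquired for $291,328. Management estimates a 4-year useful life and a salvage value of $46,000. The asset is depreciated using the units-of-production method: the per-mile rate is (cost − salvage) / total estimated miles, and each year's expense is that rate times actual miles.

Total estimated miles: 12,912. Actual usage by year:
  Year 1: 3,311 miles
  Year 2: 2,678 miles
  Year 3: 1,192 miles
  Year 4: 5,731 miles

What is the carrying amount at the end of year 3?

Depreciable base = $291,328 − $46,000 = $245,328.
Rate = $245,328 / 12,912 miles = $19 per mile.
Year 1: 3,311 × $19 = $62,909. Book value $228,419.
Year 2: 2,678 × $19 = $50,882. Book value $177,537.
Year 3: 1,192 × $19 = $22,648. Book value $154,889.

$154,889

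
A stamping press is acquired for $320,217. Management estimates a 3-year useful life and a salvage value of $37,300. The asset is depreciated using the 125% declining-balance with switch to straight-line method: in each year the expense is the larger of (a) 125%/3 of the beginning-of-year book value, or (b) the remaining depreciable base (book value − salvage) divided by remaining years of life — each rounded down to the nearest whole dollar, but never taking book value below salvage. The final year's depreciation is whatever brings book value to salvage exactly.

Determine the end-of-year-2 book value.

Depreciable base = $320,217 − $37,300 = $282,917.
Year 1: DB = ⌊$320,217 × 125%/3⌋ = $133,423; SL = ⌊$282,917/3⌋ = $94,305 → take DB $133,423. Book value $186,794.
Year 2: DB = ⌊$186,794 × 125%/3⌋ = $77,830; SL = ⌊$149,494/2⌋ = $74,747 → take DB $77,830. Book value $108,964.

$108,964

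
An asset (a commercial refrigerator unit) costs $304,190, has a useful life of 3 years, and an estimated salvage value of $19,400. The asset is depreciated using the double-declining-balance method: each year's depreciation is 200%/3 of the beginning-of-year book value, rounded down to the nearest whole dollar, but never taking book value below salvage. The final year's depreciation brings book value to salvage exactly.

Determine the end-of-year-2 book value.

$33,799

Depreciable base = $304,190 − $19,400 = $284,790.
Year 1: ⌊$304,190 × 200%/3⌋ = $202,793. Book value $101,397.
Year 2: ⌊$101,397 × 200%/3⌋ = $67,598. Book value $33,799.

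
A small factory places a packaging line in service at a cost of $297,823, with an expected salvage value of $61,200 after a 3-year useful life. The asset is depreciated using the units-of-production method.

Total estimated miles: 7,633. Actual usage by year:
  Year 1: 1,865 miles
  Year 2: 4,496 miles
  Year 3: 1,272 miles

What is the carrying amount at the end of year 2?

Depreciable base = $297,823 − $61,200 = $236,623.
Rate = $236,623 / 7,633 miles = $31 per mile.
Year 1: 1,865 × $31 = $57,815. Book value $240,008.
Year 2: 4,496 × $31 = $139,376. Book value $100,632.

$100,632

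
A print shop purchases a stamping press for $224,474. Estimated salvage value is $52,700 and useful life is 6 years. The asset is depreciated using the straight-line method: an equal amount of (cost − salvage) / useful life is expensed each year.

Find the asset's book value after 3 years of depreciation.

Depreciable base = $224,474 − $52,700 = $171,774.
Annual expense = $171,774 / 6 = $28,629.
End of year 1: book value $195,845.
End of year 2: book value $167,216.
End of year 3: book value $138,587.

$138,587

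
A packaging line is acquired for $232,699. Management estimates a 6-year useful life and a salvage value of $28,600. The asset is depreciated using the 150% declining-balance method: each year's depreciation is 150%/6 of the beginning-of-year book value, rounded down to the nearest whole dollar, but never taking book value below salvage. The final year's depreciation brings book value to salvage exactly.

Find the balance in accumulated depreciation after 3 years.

Depreciable base = $232,699 − $28,600 = $204,099.
Year 1: ⌊$232,699 × 150%/6⌋ = $58,174. Book value $174,525.
Year 2: ⌊$174,525 × 150%/6⌋ = $43,631. Book value $130,894.
Year 3: ⌊$130,894 × 150%/6⌋ = $32,723. Book value $98,171.
Accumulated through year 3 = $232,699 − $98,171 = $134,528.

$134,528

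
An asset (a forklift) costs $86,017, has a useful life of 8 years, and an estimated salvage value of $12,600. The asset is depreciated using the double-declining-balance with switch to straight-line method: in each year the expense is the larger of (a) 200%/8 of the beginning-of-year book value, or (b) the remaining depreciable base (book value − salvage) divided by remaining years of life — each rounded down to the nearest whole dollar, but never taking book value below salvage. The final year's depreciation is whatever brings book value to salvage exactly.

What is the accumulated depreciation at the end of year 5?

$65,604

Depreciable base = $86,017 − $12,600 = $73,417.
Year 1: DB = ⌊$86,017 × 200%/8⌋ = $21,504; SL = ⌊$73,417/8⌋ = $9,177 → take DB $21,504. Book value $64,513.
Year 2: DB = ⌊$64,513 × 200%/8⌋ = $16,128; SL = ⌊$51,913/7⌋ = $7,416 → take DB $16,128. Book value $48,385.
Year 3: DB = ⌊$48,385 × 200%/8⌋ = $12,096; SL = ⌊$35,785/6⌋ = $5,964 → take DB $12,096. Book value $36,289.
Year 4: DB = ⌊$36,289 × 200%/8⌋ = $9,072; SL = ⌊$23,689/5⌋ = $4,737 → take DB $9,072. Book value $27,217.
Year 5: DB = ⌊$27,217 × 200%/8⌋ = $6,804; SL = ⌊$14,617/4⌋ = $3,654 → take DB $6,804. Book value $20,413.
Accumulated through year 5 = $86,017 − $20,413 = $65,604.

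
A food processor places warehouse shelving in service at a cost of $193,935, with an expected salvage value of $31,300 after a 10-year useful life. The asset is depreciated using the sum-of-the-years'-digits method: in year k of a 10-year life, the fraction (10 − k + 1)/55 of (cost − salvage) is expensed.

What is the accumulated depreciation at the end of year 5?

Depreciable base = $193,935 − $31,300 = $162,635.
Sum of the years' digits = 10+9+8+7+6+5+4+3+2+1 = 55.
Year 1: $162,635 × 10/55 = $29,570. Book value $164,365.
Year 2: $162,635 × 9/55 = $26,613. Book value $137,752.
Year 3: $162,635 × 8/55 = $23,656. Book value $114,096.
Year 4: $162,635 × 7/55 = $20,699. Book value $93,397.
Year 5: $162,635 × 6/55 = $17,742. Book value $75,655.
Accumulated through year 5 = $193,935 − $75,655 = $118,280.

$118,280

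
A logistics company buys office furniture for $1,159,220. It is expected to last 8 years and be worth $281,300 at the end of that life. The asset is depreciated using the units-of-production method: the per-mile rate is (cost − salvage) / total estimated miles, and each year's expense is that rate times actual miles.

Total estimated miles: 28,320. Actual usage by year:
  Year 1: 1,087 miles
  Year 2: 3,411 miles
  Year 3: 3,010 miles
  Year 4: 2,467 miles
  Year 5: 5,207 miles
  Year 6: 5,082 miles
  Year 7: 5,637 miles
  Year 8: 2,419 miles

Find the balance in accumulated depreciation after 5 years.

$470,642

Depreciable base = $1,159,220 − $281,300 = $877,920.
Rate = $877,920 / 28,320 miles = $31 per mile.
Year 1: 1,087 × $31 = $33,697. Book value $1,125,523.
Year 2: 3,411 × $31 = $105,741. Book value $1,019,782.
Year 3: 3,010 × $31 = $93,310. Book value $926,472.
Year 4: 2,467 × $31 = $76,477. Book value $849,995.
Year 5: 5,207 × $31 = $161,417. Book value $688,578.
Accumulated through year 5 = $1,159,220 − $688,578 = $470,642.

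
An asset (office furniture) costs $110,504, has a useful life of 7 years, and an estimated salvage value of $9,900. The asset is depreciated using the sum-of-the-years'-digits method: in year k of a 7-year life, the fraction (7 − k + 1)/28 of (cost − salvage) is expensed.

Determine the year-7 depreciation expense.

$3,593

Depreciable base = $110,504 − $9,900 = $100,604.
Sum of the years' digits = 7+6+5+4+3+2+1 = 28.
Year 1: $100,604 × 7/28 = $25,151. Book value $85,353.
Year 2: $100,604 × 6/28 = $21,558. Book value $63,795.
Year 3: $100,604 × 5/28 = $17,965. Book value $45,830.
Year 4: $100,604 × 4/28 = $14,372. Book value $31,458.
Year 5: $100,604 × 3/28 = $10,779. Book value $20,679.
Year 6: $100,604 × 2/28 = $7,186. Book value $13,493.
Year 7: $100,604 × 1/28 = $3,593. Book value $9,900.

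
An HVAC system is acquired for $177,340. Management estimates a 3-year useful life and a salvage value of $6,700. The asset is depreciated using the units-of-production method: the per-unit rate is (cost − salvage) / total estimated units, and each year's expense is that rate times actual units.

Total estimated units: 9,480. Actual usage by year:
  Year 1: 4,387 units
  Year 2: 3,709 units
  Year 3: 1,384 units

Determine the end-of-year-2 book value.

$31,612

Depreciable base = $177,340 − $6,700 = $170,640.
Rate = $170,640 / 9,480 units = $18 per unit.
Year 1: 4,387 × $18 = $78,966. Book value $98,374.
Year 2: 3,709 × $18 = $66,762. Book value $31,612.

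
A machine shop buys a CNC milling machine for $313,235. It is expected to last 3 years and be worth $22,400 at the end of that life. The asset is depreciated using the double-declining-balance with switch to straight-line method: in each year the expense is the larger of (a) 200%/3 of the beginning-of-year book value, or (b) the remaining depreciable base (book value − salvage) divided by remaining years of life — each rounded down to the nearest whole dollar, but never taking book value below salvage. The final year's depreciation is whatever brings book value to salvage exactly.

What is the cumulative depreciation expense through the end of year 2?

Depreciable base = $313,235 − $22,400 = $290,835.
Year 1: DB = ⌊$313,235 × 200%/3⌋ = $208,823; SL = ⌊$290,835/3⌋ = $96,945 → take DB $208,823. Book value $104,412.
Year 2: DB = ⌊$104,412 × 200%/3⌋ = $69,608; SL = ⌊$82,012/2⌋ = $41,006 → take DB $69,608. Book value $34,804.
Accumulated through year 2 = $313,235 − $34,804 = $278,431.

$278,431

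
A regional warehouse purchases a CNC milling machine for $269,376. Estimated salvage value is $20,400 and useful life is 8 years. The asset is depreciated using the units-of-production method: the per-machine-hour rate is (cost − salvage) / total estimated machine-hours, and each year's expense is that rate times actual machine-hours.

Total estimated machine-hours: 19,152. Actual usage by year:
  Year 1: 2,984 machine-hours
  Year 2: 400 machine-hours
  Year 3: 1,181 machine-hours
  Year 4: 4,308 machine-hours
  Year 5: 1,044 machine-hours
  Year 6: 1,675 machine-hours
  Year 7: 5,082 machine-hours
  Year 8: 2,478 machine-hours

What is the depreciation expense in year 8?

Depreciable base = $269,376 − $20,400 = $248,976.
Rate = $248,976 / 19,152 machine-hours = $13 per machine-hour.
Year 1: 2,984 × $13 = $38,792. Book value $230,584.
Year 2: 400 × $13 = $5,200. Book value $225,384.
Year 3: 1,181 × $13 = $15,353. Book value $210,031.
Year 4: 4,308 × $13 = $56,004. Book value $154,027.
Year 5: 1,044 × $13 = $13,572. Book value $140,455.
Year 6: 1,675 × $13 = $21,775. Book value $118,680.
Year 7: 5,082 × $13 = $66,066. Book value $52,614.
Year 8: 2,478 × $13 = $32,214. Book value $20,400.

$32,214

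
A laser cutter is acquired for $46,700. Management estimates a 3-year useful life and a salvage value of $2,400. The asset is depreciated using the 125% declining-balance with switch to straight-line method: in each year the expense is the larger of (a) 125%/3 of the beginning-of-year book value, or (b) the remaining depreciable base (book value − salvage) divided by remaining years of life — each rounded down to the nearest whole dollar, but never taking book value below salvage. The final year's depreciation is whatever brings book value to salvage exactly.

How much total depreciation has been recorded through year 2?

Depreciable base = $46,700 − $2,400 = $44,300.
Year 1: DB = ⌊$46,700 × 125%/3⌋ = $19,458; SL = ⌊$44,300/3⌋ = $14,766 → take DB $19,458. Book value $27,242.
Year 2: DB = ⌊$27,242 × 125%/3⌋ = $11,350; SL = ⌊$24,842/2⌋ = $12,421 → take SL $12,421. Book value $14,821.
Accumulated through year 2 = $46,700 − $14,821 = $31,879.

$31,879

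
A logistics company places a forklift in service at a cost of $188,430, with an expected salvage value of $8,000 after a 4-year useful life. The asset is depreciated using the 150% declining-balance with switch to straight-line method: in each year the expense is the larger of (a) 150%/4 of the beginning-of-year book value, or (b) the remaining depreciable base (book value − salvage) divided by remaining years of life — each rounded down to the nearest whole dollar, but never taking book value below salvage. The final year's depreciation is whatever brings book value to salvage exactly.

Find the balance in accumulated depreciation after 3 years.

Depreciable base = $188,430 − $8,000 = $180,430.
Year 1: DB = ⌊$188,430 × 150%/4⌋ = $70,661; SL = ⌊$180,430/4⌋ = $45,107 → take DB $70,661. Book value $117,769.
Year 2: DB = ⌊$117,769 × 150%/4⌋ = $44,163; SL = ⌊$109,769/3⌋ = $36,589 → take DB $44,163. Book value $73,606.
Year 3: DB = ⌊$73,606 × 150%/4⌋ = $27,602; SL = ⌊$65,606/2⌋ = $32,803 → take SL $32,803. Book value $40,803.
Accumulated through year 3 = $188,430 − $40,803 = $147,627.

$147,627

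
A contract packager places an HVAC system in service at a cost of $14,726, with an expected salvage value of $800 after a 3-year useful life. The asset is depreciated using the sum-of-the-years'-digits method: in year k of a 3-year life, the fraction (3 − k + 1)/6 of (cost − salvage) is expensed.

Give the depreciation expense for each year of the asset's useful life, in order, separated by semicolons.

$6,963; $4,642; $2,321

Depreciable base = $14,726 − $800 = $13,926.
Sum of the years' digits = 3+2+1 = 6.
Year 1: $13,926 × 3/6 = $6,963. Book value $7,763.
Year 2: $13,926 × 2/6 = $4,642. Book value $3,121.
Year 3: $13,926 × 1/6 = $2,321. Book value $800.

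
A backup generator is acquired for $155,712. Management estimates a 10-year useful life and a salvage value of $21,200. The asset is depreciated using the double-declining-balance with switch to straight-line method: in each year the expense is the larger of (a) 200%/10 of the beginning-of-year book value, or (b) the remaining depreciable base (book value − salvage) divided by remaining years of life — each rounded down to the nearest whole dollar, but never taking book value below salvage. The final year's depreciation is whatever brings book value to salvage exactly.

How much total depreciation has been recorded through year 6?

$114,892

Depreciable base = $155,712 − $21,200 = $134,512.
Year 1: DB = ⌊$155,712 × 200%/10⌋ = $31,142; SL = ⌊$134,512/10⌋ = $13,451 → take DB $31,142. Book value $124,570.
Year 2: DB = ⌊$124,570 × 200%/10⌋ = $24,914; SL = ⌊$103,370/9⌋ = $11,485 → take DB $24,914. Book value $99,656.
Year 3: DB = ⌊$99,656 × 200%/10⌋ = $19,931; SL = ⌊$78,456/8⌋ = $9,807 → take DB $19,931. Book value $79,725.
Year 4: DB = ⌊$79,725 × 200%/10⌋ = $15,945; SL = ⌊$58,525/7⌋ = $8,360 → take DB $15,945. Book value $63,780.
Year 5: DB = ⌊$63,780 × 200%/10⌋ = $12,756; SL = ⌊$42,580/6⌋ = $7,096 → take DB $12,756. Book value $51,024.
Year 6: DB = ⌊$51,024 × 200%/10⌋ = $10,204; SL = ⌊$29,824/5⌋ = $5,964 → take DB $10,204. Book value $40,820.
Accumulated through year 6 = $155,712 − $40,820 = $114,892.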